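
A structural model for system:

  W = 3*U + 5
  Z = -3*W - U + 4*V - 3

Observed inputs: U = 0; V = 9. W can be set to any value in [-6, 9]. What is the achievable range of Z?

6 to 51

Intervening on W fixes its value directly, overriding its dependence on U.
Substituting into the Z equation gives Z = -3*W + 33.
Linear in W, so extremes are at the endpoints: W = -6 gives Z = 51; W = 9 gives Z = 6.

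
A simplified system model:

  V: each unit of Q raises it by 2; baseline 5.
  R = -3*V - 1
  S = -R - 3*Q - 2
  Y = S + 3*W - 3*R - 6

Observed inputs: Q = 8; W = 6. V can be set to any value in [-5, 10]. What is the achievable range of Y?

Intervening on V fixes its value directly, overriding its dependence on Q.
Substituting into the S equation gives S = 3*V - 25.
Y becomes 12*V - 10.
Linear in V, so extremes are at the endpoints: V = -5 gives Y = -70; V = 10 gives Y = 110.

-70 to 110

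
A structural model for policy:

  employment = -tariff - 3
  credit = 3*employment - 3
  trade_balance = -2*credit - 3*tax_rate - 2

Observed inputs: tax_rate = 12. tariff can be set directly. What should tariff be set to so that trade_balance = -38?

Substituting into the credit equation gives credit = -3*tariff - 12.
Substituting into the trade_balance equation gives trade_balance = 6*tariff - 14.
Solve 6*tariff - 14 = -38: tariff = (-38 + 14) / 6 = -4.

tariff = -4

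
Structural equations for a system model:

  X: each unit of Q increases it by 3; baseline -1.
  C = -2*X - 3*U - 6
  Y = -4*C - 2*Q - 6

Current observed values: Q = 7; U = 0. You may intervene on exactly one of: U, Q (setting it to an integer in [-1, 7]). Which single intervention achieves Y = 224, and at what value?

Intervening on U: with other inputs at their observed values, Y = 12*U + 164. Solving for 224 gives U = 5, within [-1, 7].
Intervening on Q: Y = 22*Q + 10. Reaching 224 requires Q = 107/11, not an integer.

set U = 5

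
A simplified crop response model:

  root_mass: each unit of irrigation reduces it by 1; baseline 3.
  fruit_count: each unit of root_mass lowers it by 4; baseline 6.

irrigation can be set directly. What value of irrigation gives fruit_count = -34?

Substituting into the fruit_count equation gives fruit_count = 4*irrigation - 6.
Solve 4*irrigation - 6 = -34: irrigation = (-34 + 6) / 4 = -7.

irrigation = -7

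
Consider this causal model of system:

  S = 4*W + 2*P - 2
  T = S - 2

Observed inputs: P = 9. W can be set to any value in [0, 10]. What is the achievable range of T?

14 to 54

Substituting into the S equation gives S = 4*W + 16.
T becomes 4*W + 14.
Linear in W, so extremes are at the endpoints: W = 0 gives T = 14; W = 10 gives T = 54.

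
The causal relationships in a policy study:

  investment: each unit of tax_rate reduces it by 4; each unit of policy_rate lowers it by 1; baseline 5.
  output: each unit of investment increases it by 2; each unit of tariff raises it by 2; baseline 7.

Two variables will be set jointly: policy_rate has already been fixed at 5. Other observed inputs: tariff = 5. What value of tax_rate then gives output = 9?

With policy_rate held at 5:
Substituting into the investment equation gives investment = -4*tax_rate.
So output = -8*tax_rate + 17.
Solve -8*tax_rate + 17 = 9: tax_rate = (9 - 17) / -8 = 1.

tax_rate = 1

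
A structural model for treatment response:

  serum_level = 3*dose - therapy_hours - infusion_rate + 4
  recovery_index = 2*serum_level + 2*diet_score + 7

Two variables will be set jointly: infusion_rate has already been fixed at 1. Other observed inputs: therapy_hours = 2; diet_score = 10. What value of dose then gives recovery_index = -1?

With infusion_rate held at 1:
Substituting into the serum_level equation gives serum_level = 3*dose + 1.
So recovery_index = 6*dose + 29.
Solve 6*dose + 29 = -1: dose = (-1 - 29) / 6 = -5.

dose = -5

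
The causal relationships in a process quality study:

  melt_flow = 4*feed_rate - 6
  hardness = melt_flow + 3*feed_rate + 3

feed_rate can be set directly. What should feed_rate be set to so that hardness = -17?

feed_rate = -2

Substituting into the hardness equation gives hardness = 7*feed_rate - 3.
Solve 7*feed_rate - 3 = -17: feed_rate = (-17 + 3) / 7 = -2.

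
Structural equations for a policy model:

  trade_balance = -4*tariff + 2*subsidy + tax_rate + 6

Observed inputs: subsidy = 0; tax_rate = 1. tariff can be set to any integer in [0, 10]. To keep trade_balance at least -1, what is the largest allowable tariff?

tariff = 2

Substituting into the trade_balance equation gives trade_balance = -4*tariff + 7.
Require -4*tariff + 7 ≥ -1, so tariff ≤ 2.
The largest integer in [0, 10] satisfying this is 2.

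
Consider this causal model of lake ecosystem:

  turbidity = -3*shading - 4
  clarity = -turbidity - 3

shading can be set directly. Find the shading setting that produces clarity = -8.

shading = -3

Substituting into the clarity equation gives clarity = 3*shading + 1.
Solve 3*shading + 1 = -8: shading = (-8 - 1) / 3 = -3.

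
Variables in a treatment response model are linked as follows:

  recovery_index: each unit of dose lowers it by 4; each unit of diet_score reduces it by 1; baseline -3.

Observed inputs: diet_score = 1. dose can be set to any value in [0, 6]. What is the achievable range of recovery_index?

Substituting into the recovery_index equation gives recovery_index = -4*dose - 4.
Linear in dose, so extremes are at the endpoints: dose = 0 gives recovery_index = -4; dose = 6 gives recovery_index = -28.

-28 to -4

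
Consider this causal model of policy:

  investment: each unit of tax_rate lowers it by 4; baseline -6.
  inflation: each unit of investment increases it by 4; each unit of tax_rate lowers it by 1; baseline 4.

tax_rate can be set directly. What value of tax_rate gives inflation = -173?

Substituting into the inflation equation gives inflation = -17*tax_rate - 20.
Solve -17*tax_rate - 20 = -173: tax_rate = (-173 + 20) / -17 = 9.

tax_rate = 9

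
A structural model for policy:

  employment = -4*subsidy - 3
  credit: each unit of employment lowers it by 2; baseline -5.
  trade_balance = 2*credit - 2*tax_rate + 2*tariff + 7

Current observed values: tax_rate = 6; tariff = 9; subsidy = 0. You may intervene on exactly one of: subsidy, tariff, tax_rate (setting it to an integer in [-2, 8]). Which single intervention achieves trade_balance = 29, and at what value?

Intervening on subsidy: trade_balance = 16*subsidy + 15. Reaching 29 requires subsidy = 7/8, not an integer.
Intervening on tariff: trade_balance = 2*tariff - 3. Reaching 29 requires tariff = 16, outside [-2, 8].
Intervening on tax_rate: with other inputs at their observed values, trade_balance = -2*tax_rate + 27. Solving for 29 gives tax_rate = -1, within [-2, 8].

set tax_rate = -1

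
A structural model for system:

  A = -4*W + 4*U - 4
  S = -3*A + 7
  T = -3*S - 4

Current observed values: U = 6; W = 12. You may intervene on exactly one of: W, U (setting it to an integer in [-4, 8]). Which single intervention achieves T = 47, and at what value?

Intervening on W: with other inputs at their observed values, T = -36*W + 155. Solving for 47 gives W = 3, within [-4, 8].
Intervening on U: T = 36*U - 493. Reaching 47 requires U = 15, outside [-4, 8].

set W = 3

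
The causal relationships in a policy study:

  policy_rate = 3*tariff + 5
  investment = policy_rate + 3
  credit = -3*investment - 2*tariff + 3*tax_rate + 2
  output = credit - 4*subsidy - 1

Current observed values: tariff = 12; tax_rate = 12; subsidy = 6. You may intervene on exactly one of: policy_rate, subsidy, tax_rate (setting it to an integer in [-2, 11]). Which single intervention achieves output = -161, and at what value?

Intervening on policy_rate: output = -3*policy_rate - 20. Reaching -161 requires policy_rate = 47, outside [-2, 11].
Intervening on subsidy: output = -4*subsidy - 119. Reaching -161 requires subsidy = 21/2, not an integer.
Intervening on tax_rate: with other inputs at their observed values, output = 3*tax_rate - 179. Solving for -161 gives tax_rate = 6, within [-2, 11].

set tax_rate = 6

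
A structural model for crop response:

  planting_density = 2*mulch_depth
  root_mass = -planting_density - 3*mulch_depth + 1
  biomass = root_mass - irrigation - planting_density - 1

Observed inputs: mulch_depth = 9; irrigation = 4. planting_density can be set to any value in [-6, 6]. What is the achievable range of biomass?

Intervening on planting_density fixes its value directly, overriding its dependence on mulch_depth.
Substituting into the root_mass equation gives root_mass = -planting_density - 26.
This gives biomass = -2*planting_density - 31.
Linear in planting_density, so extremes are at the endpoints: planting_density = -6 gives biomass = -19; planting_density = 6 gives biomass = -43.

-43 to -19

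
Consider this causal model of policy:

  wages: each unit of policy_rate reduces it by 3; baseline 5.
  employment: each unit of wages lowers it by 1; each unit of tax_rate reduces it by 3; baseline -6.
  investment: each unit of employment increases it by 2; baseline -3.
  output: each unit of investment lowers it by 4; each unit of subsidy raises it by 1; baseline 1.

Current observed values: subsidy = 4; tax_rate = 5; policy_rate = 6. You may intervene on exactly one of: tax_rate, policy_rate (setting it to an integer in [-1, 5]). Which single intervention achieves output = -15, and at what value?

set tax_rate = 1

Intervening on tax_rate: with other inputs at their observed values, output = 24*tax_rate - 39. Solving for -15 gives tax_rate = 1, within [-1, 5].
Intervening on policy_rate: output = -24*policy_rate + 225. Reaching -15 requires policy_rate = 10, outside [-1, 5].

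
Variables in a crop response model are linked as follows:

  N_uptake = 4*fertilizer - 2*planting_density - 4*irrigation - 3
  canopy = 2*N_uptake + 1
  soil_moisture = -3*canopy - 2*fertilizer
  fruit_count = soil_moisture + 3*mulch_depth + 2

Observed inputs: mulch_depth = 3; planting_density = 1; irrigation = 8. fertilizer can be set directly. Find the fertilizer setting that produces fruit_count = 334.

fertilizer = -4

Substituting into the N_uptake equation gives N_uptake = 4*fertilizer - 37.
This gives canopy = 8*fertilizer - 73.
Substituting into the soil_moisture equation gives soil_moisture = -26*fertilizer + 219.
Substituting into the fruit_count equation gives fruit_count = -26*fertilizer + 230.
Solve -26*fertilizer + 230 = 334: fertilizer = (334 - 230) / -26 = -4.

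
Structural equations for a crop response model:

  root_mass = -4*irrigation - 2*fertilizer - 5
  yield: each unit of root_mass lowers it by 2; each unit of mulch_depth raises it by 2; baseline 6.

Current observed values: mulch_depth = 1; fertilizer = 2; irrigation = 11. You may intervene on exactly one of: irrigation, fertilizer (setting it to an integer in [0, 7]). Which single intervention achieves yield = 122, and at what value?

set fertilizer = 4

Intervening on irrigation: yield = 8*irrigation + 26. Reaching 122 requires irrigation = 12, outside [0, 7].
Intervening on fertilizer: with other inputs at their observed values, yield = 4*fertilizer + 106. Solving for 122 gives fertilizer = 4, within [0, 7].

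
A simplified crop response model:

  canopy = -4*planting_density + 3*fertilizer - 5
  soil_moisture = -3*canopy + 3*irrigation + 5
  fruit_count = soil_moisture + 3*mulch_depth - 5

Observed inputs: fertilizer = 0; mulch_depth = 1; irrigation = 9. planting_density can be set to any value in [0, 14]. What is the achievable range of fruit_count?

Substituting into the canopy equation gives canopy = -4*planting_density - 5.
soil_moisture becomes 12*planting_density + 47.
fruit_count becomes 12*planting_density + 45.
Linear in planting_density, so extremes are at the endpoints: planting_density = 0 gives fruit_count = 45; planting_density = 14 gives fruit_count = 213.

45 to 213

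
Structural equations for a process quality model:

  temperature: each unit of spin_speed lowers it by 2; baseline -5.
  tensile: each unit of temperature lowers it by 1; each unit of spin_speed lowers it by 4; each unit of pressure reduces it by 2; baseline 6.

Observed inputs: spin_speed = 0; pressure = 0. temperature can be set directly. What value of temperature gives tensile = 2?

temperature = 4

Intervening on temperature fixes its value directly, overriding its dependence on spin_speed.
Substituting into the tensile equation gives tensile = -temperature + 6.
Solve -temperature + 6 = 2: temperature = (2 - 6) / -1 = 4.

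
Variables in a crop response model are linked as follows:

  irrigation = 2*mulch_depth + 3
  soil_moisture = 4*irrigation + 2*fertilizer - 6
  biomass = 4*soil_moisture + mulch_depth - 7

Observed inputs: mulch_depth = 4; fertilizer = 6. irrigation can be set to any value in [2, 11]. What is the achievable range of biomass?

Intervening on irrigation fixes its value directly, overriding its dependence on mulch_depth.
Substituting into the soil_moisture equation gives soil_moisture = 4*irrigation + 6.
So biomass = 16*irrigation + 21.
Linear in irrigation, so extremes are at the endpoints: irrigation = 2 gives biomass = 53; irrigation = 11 gives biomass = 197.

53 to 197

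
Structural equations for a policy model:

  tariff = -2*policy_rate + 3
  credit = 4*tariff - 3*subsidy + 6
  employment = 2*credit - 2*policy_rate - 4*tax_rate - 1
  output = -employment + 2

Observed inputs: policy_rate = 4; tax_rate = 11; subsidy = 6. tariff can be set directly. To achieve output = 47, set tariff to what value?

Intervening on tariff fixes its value directly, overriding its dependence on policy_rate.
Substituting into the credit equation gives credit = 4*tariff - 12.
Substituting into the employment equation gives employment = 8*tariff - 77.
This gives output = -8*tariff + 79.
Solve -8*tariff + 79 = 47: tariff = (47 - 79) / -8 = 4.

tariff = 4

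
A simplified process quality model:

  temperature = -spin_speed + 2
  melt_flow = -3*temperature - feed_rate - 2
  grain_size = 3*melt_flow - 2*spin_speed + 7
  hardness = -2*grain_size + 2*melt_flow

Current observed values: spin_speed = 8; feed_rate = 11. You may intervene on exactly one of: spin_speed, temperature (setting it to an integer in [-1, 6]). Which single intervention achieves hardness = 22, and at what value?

set spin_speed = 5

Intervening on spin_speed: with other inputs at their observed values, hardness = -8*spin_speed + 62. Solving for 22 gives spin_speed = 5, within [-1, 6].
Intervening on temperature: hardness = 12*temperature + 70. Reaching 22 requires temperature = -4, outside [-1, 6].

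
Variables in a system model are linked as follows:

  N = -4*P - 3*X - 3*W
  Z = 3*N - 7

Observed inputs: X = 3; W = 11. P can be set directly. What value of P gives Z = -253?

P = 10

Substituting into the N equation gives N = -4*P - 42.
So Z = -12*P - 133.
Solve -12*P - 133 = -253: P = (-253 + 133) / -12 = 10.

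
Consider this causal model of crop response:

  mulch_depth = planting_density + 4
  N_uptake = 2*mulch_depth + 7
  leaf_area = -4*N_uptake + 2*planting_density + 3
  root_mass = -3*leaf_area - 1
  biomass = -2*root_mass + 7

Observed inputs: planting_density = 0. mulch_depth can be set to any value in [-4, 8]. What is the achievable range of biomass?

-525 to 51

Intervening on mulch_depth fixes its value directly, overriding its dependence on planting_density.
Substituting into the leaf_area equation gives leaf_area = -8*mulch_depth - 25.
root_mass becomes 24*mulch_depth + 74.
Substituting into the biomass equation gives biomass = -48*mulch_depth - 141.
Linear in mulch_depth, so extremes are at the endpoints: mulch_depth = -4 gives biomass = 51; mulch_depth = 8 gives biomass = -525.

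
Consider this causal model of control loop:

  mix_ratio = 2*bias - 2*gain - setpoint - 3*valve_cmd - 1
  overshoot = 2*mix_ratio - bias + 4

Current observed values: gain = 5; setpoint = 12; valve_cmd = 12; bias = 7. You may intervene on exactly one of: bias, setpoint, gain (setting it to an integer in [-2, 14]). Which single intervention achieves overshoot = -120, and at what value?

Intervening on bias: with other inputs at their observed values, overshoot = 3*bias - 114. Solving for -120 gives bias = -2, within [-2, 14].
Intervening on setpoint: overshoot = -2*setpoint - 69. Reaching -120 requires setpoint = 51/2, not an integer.
Intervening on gain: overshoot = -4*gain - 73. Reaching -120 requires gain = 47/4, not an integer.

set bias = -2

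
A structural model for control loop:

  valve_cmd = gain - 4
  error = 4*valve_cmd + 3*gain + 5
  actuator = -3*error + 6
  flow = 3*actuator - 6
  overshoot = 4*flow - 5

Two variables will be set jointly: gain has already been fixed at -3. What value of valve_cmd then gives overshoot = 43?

With gain held at -3:
Intervening on valve_cmd fixes its value directly, overriding its dependence on gain.
Substituting into the error equation gives error = 4*valve_cmd - 4.
Substituting into the actuator equation gives actuator = -12*valve_cmd + 18.
So flow = -36*valve_cmd + 48.
overshoot becomes -144*valve_cmd + 187.
Solve -144*valve_cmd + 187 = 43: valve_cmd = (43 - 187) / -144 = 1.

valve_cmd = 1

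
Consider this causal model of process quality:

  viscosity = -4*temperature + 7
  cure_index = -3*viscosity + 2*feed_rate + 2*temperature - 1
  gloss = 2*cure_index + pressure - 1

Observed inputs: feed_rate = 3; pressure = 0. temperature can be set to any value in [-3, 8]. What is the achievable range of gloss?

Substituting into the cure_index equation gives cure_index = 14*temperature - 16.
gloss becomes 28*temperature - 33.
Linear in temperature, so extremes are at the endpoints: temperature = -3 gives gloss = -117; temperature = 8 gives gloss = 191.

-117 to 191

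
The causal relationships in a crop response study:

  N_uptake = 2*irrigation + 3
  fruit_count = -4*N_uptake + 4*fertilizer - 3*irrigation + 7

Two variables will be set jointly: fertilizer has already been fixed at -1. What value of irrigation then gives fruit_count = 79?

irrigation = -8

With fertilizer held at -1:
Substituting into the fruit_count equation gives fruit_count = -11*irrigation - 9.
Solve -11*irrigation - 9 = 79: irrigation = (79 + 9) / -11 = -8.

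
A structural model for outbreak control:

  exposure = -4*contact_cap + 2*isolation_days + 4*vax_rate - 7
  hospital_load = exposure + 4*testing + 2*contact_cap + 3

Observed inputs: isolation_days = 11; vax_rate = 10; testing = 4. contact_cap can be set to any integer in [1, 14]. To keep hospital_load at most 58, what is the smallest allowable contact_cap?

Substituting into the exposure equation gives exposure = -4*contact_cap + 55.
Substituting into the hospital_load equation gives hospital_load = -2*contact_cap + 74.
Require -2*contact_cap + 74 ≤ 58, so contact_cap ≥ 8.
The smallest integer in [1, 14] satisfying this is 8.

contact_cap = 8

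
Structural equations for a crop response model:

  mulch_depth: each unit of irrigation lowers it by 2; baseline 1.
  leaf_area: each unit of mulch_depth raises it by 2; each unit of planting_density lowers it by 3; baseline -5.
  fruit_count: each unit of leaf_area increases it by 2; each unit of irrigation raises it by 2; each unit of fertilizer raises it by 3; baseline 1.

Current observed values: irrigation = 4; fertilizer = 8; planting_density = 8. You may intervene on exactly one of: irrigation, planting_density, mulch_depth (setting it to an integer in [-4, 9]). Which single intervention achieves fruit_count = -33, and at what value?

set mulch_depth = -2

Intervening on irrigation: fruit_count = -6*irrigation - 29. Reaching -33 requires irrigation = 2/3, not an integer.
Intervening on planting_density: fruit_count = -6*planting_density - 5. Reaching -33 requires planting_density = 14/3, not an integer.
Intervening on mulch_depth: with other inputs at their observed values, fruit_count = 4*mulch_depth - 25. Solving for -33 gives mulch_depth = -2, within [-4, 9].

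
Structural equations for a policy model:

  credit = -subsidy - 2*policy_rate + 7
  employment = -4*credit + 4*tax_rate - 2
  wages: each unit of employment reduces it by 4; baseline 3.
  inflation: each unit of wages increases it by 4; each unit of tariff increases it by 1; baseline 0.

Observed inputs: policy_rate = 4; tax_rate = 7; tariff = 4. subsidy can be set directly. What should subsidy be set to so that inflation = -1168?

subsidy = 11

Substituting into the credit equation gives credit = -subsidy - 1.
employment becomes 4*subsidy + 30.
Substituting into the wages equation gives wages = -16*subsidy - 117.
inflation becomes -64*subsidy - 464.
Solve -64*subsidy - 464 = -1168: subsidy = (-1168 + 464) / -64 = 11.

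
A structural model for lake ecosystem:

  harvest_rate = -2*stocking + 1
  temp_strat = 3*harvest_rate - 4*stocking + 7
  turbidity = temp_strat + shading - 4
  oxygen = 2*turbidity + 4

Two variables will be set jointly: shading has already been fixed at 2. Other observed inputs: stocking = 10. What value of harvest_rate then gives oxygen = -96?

With shading held at 2:
Intervening on harvest_rate fixes its value directly, overriding its dependence on stocking.
Substituting into the temp_strat equation gives temp_strat = 3*harvest_rate - 33.
turbidity becomes 3*harvest_rate - 35.
oxygen becomes 6*harvest_rate - 66.
Solve 6*harvest_rate - 66 = -96: harvest_rate = (-96 + 66) / 6 = -5.

harvest_rate = -5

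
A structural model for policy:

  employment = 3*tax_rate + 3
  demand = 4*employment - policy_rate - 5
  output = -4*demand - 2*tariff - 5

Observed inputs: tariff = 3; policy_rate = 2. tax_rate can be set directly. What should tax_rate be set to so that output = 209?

Substituting into the demand equation gives demand = 12*tax_rate + 5.
output becomes -48*tax_rate - 31.
Solve -48*tax_rate - 31 = 209: tax_rate = (209 + 31) / -48 = -5.

tax_rate = -5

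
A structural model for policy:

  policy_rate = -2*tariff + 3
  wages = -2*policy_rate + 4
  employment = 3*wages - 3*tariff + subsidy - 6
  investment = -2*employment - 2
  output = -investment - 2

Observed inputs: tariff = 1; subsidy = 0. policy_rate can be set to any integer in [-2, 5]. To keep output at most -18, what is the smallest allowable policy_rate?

policy_rate = 2

Intervening on policy_rate fixes its value directly, overriding its dependence on tariff.
Substituting into the employment equation gives employment = -6*policy_rate + 3.
Substituting into the investment equation gives investment = 12*policy_rate - 8.
So output = -12*policy_rate + 6.
Require -12*policy_rate + 6 ≤ -18, so policy_rate ≥ 2.
The smallest integer in [-2, 5] satisfying this is 2.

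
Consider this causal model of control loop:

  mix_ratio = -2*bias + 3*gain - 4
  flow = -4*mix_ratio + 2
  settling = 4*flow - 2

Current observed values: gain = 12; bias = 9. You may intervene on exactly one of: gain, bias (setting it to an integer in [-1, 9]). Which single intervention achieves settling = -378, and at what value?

Intervening on gain: settling = -48*gain + 358. Reaching -378 requires gain = 46/3, not an integer.
Intervening on bias: with other inputs at their observed values, settling = 32*bias - 506. Solving for -378 gives bias = 4, within [-1, 9].

set bias = 4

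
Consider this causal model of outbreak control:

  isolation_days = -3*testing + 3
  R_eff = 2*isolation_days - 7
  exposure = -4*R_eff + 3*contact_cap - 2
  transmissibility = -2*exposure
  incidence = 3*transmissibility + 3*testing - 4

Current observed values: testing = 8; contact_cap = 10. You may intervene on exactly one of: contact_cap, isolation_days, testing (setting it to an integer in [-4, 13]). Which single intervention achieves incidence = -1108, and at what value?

Intervening on contact_cap: with other inputs at their observed values, incidence = -18*contact_cap - 1144. Solving for -1108 gives contact_cap = -2, within [-4, 13].
Intervening on isolation_days: incidence = 48*isolation_days - 316. Reaching -1108 requires isolation_days = -33/2, not an integer.
Intervening on testing: incidence = -141*testing - 196. Reaching -1108 requires testing = 304/47, not an integer.

set contact_cap = -2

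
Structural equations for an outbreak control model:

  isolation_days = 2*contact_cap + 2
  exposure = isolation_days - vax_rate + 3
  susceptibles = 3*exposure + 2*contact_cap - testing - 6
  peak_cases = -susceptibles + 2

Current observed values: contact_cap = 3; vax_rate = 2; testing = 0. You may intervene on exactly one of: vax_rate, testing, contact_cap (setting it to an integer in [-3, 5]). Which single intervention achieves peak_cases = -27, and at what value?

set testing = -2

Intervening on vax_rate: peak_cases = 3*vax_rate - 31. Reaching -27 requires vax_rate = 4/3, not an integer.
Intervening on testing: with other inputs at their observed values, peak_cases = testing - 25. Solving for -27 gives testing = -2, within [-3, 5].
Intervening on contact_cap: peak_cases = -8*contact_cap - 1. Reaching -27 requires contact_cap = 13/4, not an integer.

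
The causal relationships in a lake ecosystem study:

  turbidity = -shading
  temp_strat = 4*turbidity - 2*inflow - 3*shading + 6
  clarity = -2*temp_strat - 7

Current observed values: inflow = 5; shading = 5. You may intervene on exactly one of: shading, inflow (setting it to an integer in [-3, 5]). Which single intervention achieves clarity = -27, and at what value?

Intervening on shading: with other inputs at their observed values, clarity = 14*shading + 1. Solving for -27 gives shading = -2, within [-3, 5].
Intervening on inflow: clarity = 4*inflow + 51. Reaching -27 requires inflow = -39/2, not an integer.

set shading = -2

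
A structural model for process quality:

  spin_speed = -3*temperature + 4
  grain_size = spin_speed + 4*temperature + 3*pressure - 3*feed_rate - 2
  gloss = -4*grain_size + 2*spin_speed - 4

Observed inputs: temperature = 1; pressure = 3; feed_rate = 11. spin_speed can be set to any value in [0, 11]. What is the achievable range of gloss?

62 to 84

Intervening on spin_speed fixes its value directly, overriding its dependence on temperature.
Substituting into the grain_size equation gives grain_size = spin_speed - 22.
So gloss = -2*spin_speed + 84.
Linear in spin_speed, so extremes are at the endpoints: spin_speed = 0 gives gloss = 84; spin_speed = 11 gives gloss = 62.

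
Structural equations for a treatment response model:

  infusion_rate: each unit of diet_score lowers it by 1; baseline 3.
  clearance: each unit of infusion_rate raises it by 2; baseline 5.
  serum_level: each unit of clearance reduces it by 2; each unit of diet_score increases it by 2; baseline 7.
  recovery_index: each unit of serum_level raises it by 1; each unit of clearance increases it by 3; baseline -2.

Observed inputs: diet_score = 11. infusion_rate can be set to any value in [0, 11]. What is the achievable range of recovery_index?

32 to 54

Intervening on infusion_rate fixes its value directly, overriding its dependence on diet_score.
Substituting into the serum_level equation gives serum_level = -4*infusion_rate + 19.
Substituting into the recovery_index equation gives recovery_index = 2*infusion_rate + 32.
Linear in infusion_rate, so extremes are at the endpoints: infusion_rate = 0 gives recovery_index = 32; infusion_rate = 11 gives recovery_index = 54.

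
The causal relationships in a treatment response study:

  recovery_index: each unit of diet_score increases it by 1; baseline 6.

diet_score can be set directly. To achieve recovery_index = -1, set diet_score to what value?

Solve diet_score + 6 = -1: diet_score = (-1 - 6) / 1 = -7.

diet_score = -7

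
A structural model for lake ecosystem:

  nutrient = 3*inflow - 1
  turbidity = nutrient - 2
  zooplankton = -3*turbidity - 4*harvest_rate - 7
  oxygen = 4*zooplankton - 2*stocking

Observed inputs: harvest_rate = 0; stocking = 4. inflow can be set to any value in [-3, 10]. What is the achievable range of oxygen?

-360 to 108

Substituting into the turbidity equation gives turbidity = 3*inflow - 3.
This gives zooplankton = -9*inflow + 2.
Substituting into the oxygen equation gives oxygen = -36*inflow.
Linear in inflow, so extremes are at the endpoints: inflow = -3 gives oxygen = 108; inflow = 10 gives oxygen = -360.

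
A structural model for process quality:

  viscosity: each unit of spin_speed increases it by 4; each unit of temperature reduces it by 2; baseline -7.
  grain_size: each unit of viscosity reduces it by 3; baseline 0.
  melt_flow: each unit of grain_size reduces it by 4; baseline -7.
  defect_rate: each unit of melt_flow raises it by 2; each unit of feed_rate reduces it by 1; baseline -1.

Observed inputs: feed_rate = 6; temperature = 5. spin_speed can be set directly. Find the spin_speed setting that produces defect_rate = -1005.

Substituting into the viscosity equation gives viscosity = 4*spin_speed - 17.
grain_size becomes -12*spin_speed + 51.
melt_flow becomes 48*spin_speed - 211.
So defect_rate = 96*spin_speed - 429.
Solve 96*spin_speed - 429 = -1005: spin_speed = (-1005 + 429) / 96 = -6.

spin_speed = -6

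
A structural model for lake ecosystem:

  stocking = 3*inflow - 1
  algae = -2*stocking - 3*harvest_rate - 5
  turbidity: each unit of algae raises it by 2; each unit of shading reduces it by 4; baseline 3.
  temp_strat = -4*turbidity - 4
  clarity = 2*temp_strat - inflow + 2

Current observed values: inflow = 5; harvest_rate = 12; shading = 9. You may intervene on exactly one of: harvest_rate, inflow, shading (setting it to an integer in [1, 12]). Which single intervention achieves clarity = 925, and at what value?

Intervening on harvest_rate: with other inputs at their observed values, clarity = 48*harvest_rate + 781. Solving for 925 gives harvest_rate = 3, within [1, 12].
Intervening on inflow: clarity = 95*inflow + 882. Reaching 925 requires inflow = 43/95, not an integer.
Intervening on shading: clarity = 32*shading + 1069. Reaching 925 requires shading = -9/2, not an integer.

set harvest_rate = 3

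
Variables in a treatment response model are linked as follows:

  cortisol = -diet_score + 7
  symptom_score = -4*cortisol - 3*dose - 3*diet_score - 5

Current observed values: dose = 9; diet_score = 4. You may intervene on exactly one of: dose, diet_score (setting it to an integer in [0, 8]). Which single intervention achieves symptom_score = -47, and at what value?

Intervening on dose: with other inputs at their observed values, symptom_score = -3*dose - 29. Solving for -47 gives dose = 6, within [0, 8].
Intervening on diet_score: symptom_score = diet_score - 60. Reaching -47 requires diet_score = 13, outside [0, 8].

set dose = 6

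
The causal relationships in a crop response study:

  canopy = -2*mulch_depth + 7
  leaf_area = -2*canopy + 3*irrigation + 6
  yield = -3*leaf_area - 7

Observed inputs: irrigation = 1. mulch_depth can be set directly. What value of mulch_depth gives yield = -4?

mulch_depth = 1

Substituting into the leaf_area equation gives leaf_area = 4*mulch_depth - 5.
Substituting into the yield equation gives yield = -12*mulch_depth + 8.
Solve -12*mulch_depth + 8 = -4: mulch_depth = (-4 - 8) / -12 = 1.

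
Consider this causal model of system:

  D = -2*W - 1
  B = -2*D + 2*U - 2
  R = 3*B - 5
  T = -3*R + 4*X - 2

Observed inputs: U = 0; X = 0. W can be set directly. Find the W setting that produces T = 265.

W = -7

Substituting into the B equation gives B = 4*W.
R becomes 12*W - 5.
Substituting into the T equation gives T = -36*W + 13.
Solve -36*W + 13 = 265: W = (265 - 13) / -36 = -7.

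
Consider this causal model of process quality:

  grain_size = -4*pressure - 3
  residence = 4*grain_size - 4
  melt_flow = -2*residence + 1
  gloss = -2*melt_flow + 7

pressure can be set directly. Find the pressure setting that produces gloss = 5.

pressure = -1

Substituting into the residence equation gives residence = -16*pressure - 16.
melt_flow becomes 32*pressure + 33.
This gives gloss = -64*pressure - 59.
Solve -64*pressure - 59 = 5: pressure = (5 + 59) / -64 = -1.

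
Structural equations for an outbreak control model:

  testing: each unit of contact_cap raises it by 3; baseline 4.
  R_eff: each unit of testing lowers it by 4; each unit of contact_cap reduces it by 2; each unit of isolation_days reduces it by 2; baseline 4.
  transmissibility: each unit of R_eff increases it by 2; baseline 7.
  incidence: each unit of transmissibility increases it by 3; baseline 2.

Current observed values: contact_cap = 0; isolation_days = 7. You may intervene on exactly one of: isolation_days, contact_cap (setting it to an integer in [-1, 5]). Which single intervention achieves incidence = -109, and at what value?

set isolation_days = 5

Intervening on isolation_days: with other inputs at their observed values, incidence = -12*isolation_days - 49. Solving for -109 gives isolation_days = 5, within [-1, 5].
Intervening on contact_cap: incidence = -84*contact_cap - 133. Reaching -109 requires contact_cap = -2/7, not an integer.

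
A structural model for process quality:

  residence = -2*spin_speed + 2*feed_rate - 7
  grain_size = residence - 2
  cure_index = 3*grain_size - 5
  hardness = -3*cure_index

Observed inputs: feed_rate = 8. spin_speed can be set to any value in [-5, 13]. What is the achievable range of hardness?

-138 to 186

Substituting into the residence equation gives residence = -2*spin_speed + 9.
Substituting into the grain_size equation gives grain_size = -2*spin_speed + 7.
Substituting into the cure_index equation gives cure_index = -6*spin_speed + 16.
So hardness = 18*spin_speed - 48.
Linear in spin_speed, so extremes are at the endpoints: spin_speed = -5 gives hardness = -138; spin_speed = 13 gives hardness = 186.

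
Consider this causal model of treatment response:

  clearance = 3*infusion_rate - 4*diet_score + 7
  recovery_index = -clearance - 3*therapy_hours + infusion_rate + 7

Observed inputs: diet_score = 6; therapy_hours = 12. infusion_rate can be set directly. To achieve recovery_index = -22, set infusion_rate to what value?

Substituting into the clearance equation gives clearance = 3*infusion_rate - 17.
This gives recovery_index = -2*infusion_rate - 12.
Solve -2*infusion_rate - 12 = -22: infusion_rate = (-22 + 12) / -2 = 5.

infusion_rate = 5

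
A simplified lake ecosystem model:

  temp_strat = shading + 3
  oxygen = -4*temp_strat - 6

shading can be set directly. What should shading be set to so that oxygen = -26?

Substituting into the oxygen equation gives oxygen = -4*shading - 18.
Solve -4*shading - 18 = -26: shading = (-26 + 18) / -4 = 2.

shading = 2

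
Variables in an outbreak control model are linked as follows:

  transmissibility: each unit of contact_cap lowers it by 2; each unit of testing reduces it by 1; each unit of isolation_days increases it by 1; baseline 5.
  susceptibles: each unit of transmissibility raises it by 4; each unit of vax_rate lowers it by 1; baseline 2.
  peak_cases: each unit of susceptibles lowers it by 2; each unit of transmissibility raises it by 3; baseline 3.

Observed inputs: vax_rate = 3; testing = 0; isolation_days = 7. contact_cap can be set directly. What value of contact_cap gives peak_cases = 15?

contact_cap = 7

Substituting into the transmissibility equation gives transmissibility = -2*contact_cap + 12.
So susceptibles = -8*contact_cap + 47.
So peak_cases = 10*contact_cap - 55.
Solve 10*contact_cap - 55 = 15: contact_cap = (15 + 55) / 10 = 7.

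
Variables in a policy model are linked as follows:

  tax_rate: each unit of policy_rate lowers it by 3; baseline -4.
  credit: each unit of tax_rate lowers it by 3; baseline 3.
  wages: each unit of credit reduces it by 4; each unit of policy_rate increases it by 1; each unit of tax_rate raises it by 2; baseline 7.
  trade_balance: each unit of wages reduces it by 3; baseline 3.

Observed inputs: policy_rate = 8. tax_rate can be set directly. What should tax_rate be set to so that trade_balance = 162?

tax_rate = -4

Intervening on tax_rate fixes its value directly, overriding its dependence on policy_rate.
Substituting into the wages equation gives wages = 14*tax_rate + 3.
Substituting into the trade_balance equation gives trade_balance = -42*tax_rate - 6.
Solve -42*tax_rate - 6 = 162: tax_rate = (162 + 6) / -42 = -4.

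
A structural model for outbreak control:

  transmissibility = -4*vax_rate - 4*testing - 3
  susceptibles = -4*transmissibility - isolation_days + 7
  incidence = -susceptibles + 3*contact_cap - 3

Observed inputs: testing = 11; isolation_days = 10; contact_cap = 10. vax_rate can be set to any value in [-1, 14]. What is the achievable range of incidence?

-382 to -142

Substituting into the transmissibility equation gives transmissibility = -4*vax_rate - 47.
susceptibles becomes 16*vax_rate + 185.
Substituting into the incidence equation gives incidence = -16*vax_rate - 158.
Linear in vax_rate, so extremes are at the endpoints: vax_rate = -1 gives incidence = -142; vax_rate = 14 gives incidence = -382.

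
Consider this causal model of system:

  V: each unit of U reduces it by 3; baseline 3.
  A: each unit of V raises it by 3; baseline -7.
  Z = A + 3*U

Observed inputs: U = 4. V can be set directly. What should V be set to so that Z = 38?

V = 11

Intervening on V fixes its value directly, overriding its dependence on U.
Substituting into the Z equation gives Z = 3*V + 5.
Solve 3*V + 5 = 38: V = (38 - 5) / 3 = 11.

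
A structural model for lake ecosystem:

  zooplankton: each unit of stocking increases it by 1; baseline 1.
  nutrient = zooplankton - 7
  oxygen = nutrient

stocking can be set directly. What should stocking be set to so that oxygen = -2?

stocking = 4

Substituting into the nutrient equation gives nutrient = stocking - 6.
Substituting into the oxygen equation gives oxygen = stocking - 6.
Solve stocking - 6 = -2: stocking = (-2 + 6) / 1 = 4.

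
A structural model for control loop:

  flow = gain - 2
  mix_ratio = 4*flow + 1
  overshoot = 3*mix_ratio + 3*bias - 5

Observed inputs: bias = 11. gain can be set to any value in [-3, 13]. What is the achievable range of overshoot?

Substituting into the mix_ratio equation gives mix_ratio = 4*gain - 7.
This gives overshoot = 12*gain + 7.
Linear in gain, so extremes are at the endpoints: gain = -3 gives overshoot = -29; gain = 13 gives overshoot = 163.

-29 to 163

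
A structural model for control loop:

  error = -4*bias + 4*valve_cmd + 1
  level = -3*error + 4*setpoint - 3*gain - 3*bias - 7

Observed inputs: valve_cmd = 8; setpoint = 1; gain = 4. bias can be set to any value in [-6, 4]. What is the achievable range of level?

Substituting into the error equation gives error = -4*bias + 33.
level becomes 9*bias - 114.
Linear in bias, so extremes are at the endpoints: bias = -6 gives level = -168; bias = 4 gives level = -78.

-168 to -78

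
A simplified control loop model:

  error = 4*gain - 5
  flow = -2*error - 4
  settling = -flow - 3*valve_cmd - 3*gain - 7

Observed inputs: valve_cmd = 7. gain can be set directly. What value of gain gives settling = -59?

gain = -5

Substituting into the flow equation gives flow = -8*gain + 6.
Substituting into the settling equation gives settling = 5*gain - 34.
Solve 5*gain - 34 = -59: gain = (-59 + 34) / 5 = -5.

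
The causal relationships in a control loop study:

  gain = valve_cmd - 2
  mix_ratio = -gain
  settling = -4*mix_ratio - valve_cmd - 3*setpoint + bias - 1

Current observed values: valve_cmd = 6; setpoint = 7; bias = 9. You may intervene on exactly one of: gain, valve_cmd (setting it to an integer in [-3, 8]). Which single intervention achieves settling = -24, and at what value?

set valve_cmd = -1

Intervening on gain: settling = 4*gain - 19. Reaching -24 requires gain = -5/4, not an integer.
Intervening on valve_cmd: with other inputs at their observed values, settling = 3*valve_cmd - 21. Solving for -24 gives valve_cmd = -1, within [-3, 8].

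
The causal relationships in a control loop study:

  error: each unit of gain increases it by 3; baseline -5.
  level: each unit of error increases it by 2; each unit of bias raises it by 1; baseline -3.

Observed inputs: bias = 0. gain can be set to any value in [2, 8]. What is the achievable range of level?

-1 to 35

Substituting into the level equation gives level = 6*gain - 13.
Linear in gain, so extremes are at the endpoints: gain = 2 gives level = -1; gain = 8 gives level = 35.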